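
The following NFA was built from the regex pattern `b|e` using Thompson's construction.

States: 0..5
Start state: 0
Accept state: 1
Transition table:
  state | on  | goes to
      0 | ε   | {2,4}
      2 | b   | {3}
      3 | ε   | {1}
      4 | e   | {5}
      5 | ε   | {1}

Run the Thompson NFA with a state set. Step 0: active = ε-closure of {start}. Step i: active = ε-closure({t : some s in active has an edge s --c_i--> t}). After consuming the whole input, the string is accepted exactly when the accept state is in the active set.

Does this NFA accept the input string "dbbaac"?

Answer: REJECT

Trace:
S₀ = ε-closure({0}) = {0,2,4}
'd' @ 1: {}  — no active states
rest 'bbaac' ignored (set empty)
end set {} — state 1 not in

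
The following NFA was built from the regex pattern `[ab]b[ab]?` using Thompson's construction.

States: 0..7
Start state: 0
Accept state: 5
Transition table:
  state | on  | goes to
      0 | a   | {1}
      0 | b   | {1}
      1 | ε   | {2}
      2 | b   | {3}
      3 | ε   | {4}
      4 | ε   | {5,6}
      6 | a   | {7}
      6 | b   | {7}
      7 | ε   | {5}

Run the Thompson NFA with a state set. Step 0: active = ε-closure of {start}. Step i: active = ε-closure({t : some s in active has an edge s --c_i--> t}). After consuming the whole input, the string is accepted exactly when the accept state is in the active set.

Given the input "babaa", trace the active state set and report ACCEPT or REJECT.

Answer: REJECT

Steps:
start: ε-closure({0}) = {0}
'b' @ 1: {1,2}
'a' @ 2: {}  — dead — no transitions
rest 'baa' ignored (set empty)
final: {}; accept 5 not in set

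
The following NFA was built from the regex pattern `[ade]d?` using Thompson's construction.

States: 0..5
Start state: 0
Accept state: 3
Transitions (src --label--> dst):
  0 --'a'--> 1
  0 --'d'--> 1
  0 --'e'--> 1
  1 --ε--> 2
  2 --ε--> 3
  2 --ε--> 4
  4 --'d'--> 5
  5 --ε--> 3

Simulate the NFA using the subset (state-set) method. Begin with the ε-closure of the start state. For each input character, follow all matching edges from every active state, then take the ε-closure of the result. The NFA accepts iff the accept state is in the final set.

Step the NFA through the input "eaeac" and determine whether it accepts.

start: ε-closure({0}) = {0}
'e' @ 1: {1,2,3,4}  ✓accept
'a' @ 2: {}  — no active states
rest 'eac' ignored (set empty)
final: {}; accept 3 not in set

Answer: REJECT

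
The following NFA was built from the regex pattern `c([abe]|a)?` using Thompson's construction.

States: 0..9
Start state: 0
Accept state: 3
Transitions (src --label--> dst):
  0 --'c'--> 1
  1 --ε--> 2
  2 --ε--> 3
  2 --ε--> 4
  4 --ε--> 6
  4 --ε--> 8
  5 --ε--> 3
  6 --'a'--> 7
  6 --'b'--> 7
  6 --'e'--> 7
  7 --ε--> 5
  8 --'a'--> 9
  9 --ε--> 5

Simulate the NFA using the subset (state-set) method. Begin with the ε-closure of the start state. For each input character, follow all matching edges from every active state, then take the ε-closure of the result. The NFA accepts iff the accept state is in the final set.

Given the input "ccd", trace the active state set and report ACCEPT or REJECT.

Answer: REJECT

Trace:
start: ε-closure({0}) = {0}
'c' @ 1: {1,2,3,4,6,8}  [accepting]
'c' @ 2: {}  — dead — no transitions
rest 'd' ignored (set empty)
end set {} — state 3 not in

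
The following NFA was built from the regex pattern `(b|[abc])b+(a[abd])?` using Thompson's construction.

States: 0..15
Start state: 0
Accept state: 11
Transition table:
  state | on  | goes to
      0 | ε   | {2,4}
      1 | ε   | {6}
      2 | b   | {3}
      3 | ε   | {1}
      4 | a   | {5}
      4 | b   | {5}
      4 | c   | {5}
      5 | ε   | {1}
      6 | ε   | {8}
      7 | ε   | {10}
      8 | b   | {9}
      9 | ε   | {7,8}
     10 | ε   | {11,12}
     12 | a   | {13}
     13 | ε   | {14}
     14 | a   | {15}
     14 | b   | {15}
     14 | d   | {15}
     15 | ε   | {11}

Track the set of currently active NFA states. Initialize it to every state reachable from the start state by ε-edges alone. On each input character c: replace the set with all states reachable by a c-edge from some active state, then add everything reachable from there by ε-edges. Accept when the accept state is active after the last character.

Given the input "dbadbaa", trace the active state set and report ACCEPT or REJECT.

initial (ε-close {0}): {0,2,4}
'd' @ 1: {}  — no active states
rest 'badbaa' ignored (set empty)
after full input: {}  (accept=11 not in)

Answer: REJECT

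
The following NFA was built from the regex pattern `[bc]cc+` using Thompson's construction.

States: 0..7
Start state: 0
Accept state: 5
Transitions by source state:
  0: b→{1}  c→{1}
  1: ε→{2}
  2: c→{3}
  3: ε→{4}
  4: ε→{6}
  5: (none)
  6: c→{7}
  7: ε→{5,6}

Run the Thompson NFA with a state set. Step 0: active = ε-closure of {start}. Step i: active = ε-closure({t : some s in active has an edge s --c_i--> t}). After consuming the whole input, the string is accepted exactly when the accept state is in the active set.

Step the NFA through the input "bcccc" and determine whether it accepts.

initial (ε-close {0}): {0}
'b' @ 1: {1,2}
'c' @ 2: {3,4,6}
'c' @ 3: {5,6,7}  ✓accept
'c' @ 4: {5,6,7}  ✓accept
'c' @ 5: {5,6,7}  ✓accept
final: {5,6,7}; accept 5 in set

Answer: ACCEPT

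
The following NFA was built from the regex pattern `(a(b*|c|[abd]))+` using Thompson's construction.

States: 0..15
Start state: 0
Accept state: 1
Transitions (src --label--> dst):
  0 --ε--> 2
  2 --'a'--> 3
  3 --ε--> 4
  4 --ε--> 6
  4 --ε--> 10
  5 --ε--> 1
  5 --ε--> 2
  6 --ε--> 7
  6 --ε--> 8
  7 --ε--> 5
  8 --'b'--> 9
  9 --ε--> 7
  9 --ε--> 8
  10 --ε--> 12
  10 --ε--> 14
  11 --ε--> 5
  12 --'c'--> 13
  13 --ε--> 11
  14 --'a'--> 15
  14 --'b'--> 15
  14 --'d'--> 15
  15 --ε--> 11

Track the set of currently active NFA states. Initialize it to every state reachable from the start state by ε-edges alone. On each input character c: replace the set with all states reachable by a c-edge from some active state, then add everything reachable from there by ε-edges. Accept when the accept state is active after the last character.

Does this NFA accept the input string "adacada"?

Answer: ACCEPT

Trace:
initial (ε-close {0}): {0,2}
'a' @ 1: {1,2,3,4,5,6,7,8,10,12,14}  [accepting]
'd' @ 2: {1,2,5,11,15}  [accepting]
'a' @ 3: {1,2,3,4,5,6,7,8,10,12,14}  [accepting]
'c' @ 4: {1,2,5,11,13}  [accepting]
'a' @ 5: {1,2,3,4,5,6,7,8,10,12,14}  [accepting]
'd' @ 6: {1,2,5,11,15}  [accepting]
'a' @ 7: {1,2,3,4,5,6,7,8,10,12,14}  [accepting]
final: {1,2,3,4,5,6,7,8,10,12,14}; accept 1 in set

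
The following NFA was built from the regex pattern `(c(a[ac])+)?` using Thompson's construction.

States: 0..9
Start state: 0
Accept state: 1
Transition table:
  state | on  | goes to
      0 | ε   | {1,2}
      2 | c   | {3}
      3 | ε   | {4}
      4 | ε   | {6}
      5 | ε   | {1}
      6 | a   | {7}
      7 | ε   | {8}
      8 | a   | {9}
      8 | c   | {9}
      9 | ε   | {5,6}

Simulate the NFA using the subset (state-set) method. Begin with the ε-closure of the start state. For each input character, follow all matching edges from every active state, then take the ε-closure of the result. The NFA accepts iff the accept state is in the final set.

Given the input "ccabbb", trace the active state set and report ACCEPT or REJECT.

S₀ = ε-closure({0}) = {0,1,2}
'c' @ 1: {3,4,6}
'c' @ 2: {}  — state set empty
rest 'abbb' ignored (set empty)
end set {} — state 1 not in

Answer: REJECT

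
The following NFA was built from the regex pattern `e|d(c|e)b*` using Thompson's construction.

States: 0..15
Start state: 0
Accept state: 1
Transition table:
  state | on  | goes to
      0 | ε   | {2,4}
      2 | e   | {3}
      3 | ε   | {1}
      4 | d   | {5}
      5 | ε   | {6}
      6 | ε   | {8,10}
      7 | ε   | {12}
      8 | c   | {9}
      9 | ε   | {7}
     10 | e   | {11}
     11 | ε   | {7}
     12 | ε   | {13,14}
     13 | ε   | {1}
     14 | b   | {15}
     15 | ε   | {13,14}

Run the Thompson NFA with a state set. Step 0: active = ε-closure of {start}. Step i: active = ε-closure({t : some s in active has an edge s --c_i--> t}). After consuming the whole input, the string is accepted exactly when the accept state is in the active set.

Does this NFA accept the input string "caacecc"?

start: ε-closure({0}) = {0,2,4}
'c' @ 1: {}  — state set empty
rest 'aacecc' ignored (set empty)
end set {} — state 1 not in

Answer: REJECT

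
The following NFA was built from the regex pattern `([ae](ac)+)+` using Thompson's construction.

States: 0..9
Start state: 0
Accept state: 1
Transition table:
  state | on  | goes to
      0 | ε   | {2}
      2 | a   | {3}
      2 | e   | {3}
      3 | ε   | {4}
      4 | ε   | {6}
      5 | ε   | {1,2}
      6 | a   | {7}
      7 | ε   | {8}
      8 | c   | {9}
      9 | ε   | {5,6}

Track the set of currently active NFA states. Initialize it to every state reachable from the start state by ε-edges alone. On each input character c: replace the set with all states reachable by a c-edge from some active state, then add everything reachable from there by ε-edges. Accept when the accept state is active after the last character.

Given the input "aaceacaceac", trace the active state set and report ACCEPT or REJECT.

S₀ = ε-closure({0}) = {0,2}
'a' @ 1: {3,4,6}
'a' @ 2: {7,8}
'c' @ 3: {1,2,5,6,9}  [accepting]
'e' @ 4: {3,4,6}
'a' @ 5: {7,8}
'c' @ 6: {1,2,5,6,9}  [accepting]
'a' @ 7: {3,4,6,7,8}
'c' @ 8: {1,2,5,6,9}  [accepting]
'e' @ 9: {3,4,6}
'a' @ 10: {7,8}
'c' @ 11: {1,2,5,6,9}  [accepting]
final: {1,2,5,6,9}; accept 1 in set

Answer: ACCEPT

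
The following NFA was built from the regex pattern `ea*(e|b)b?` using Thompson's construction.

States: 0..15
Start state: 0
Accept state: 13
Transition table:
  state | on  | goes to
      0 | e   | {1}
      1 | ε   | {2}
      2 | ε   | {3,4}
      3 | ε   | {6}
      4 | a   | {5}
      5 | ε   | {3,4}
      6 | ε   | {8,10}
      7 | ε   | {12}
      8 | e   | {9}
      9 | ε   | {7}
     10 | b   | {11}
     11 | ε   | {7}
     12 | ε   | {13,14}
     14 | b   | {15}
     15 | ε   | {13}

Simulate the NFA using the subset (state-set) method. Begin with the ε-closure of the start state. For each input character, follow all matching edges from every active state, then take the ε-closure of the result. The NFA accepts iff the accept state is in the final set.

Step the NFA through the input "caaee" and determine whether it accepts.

Answer: REJECT

Trace:
start: ε-closure({0}) = {0}
'c' @ 1: {}  — state set empty
rest 'aaee' ignored (set empty)
end set {} — state 13 not in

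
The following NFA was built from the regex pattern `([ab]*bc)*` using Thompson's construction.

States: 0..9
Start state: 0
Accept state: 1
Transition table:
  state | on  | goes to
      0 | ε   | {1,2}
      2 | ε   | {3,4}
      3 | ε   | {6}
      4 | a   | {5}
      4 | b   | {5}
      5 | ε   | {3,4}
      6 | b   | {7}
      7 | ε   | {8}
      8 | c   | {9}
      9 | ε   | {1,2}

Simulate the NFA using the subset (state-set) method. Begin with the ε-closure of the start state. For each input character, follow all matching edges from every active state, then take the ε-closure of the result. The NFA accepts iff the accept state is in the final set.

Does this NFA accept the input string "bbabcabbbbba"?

S₀ = ε-closure({0}) = {0,1,2,3,4,6}
'b' @ 1: {3,4,5,6,7,8}
'b' @ 2: {3,4,5,6,7,8}
'a' @ 3: {3,4,5,6}
'b' @ 4: {3,4,5,6,7,8}
'c' @ 5: {1,2,3,4,6,9}  [accepting]
'a' @ 6: {3,4,5,6}
'b' @ 7: {3,4,5,6,7,8}
'b' @ 8: {3,4,5,6,7,8}
'b' @ 9: {3,4,5,6,7,8}
'b' @ 10: {3,4,5,6,7,8}
'b' @ 11: {3,4,5,6,7,8}
'a' @ 12: {3,4,5,6}
end set {3,4,5,6} — state 1 not in

Answer: REJECT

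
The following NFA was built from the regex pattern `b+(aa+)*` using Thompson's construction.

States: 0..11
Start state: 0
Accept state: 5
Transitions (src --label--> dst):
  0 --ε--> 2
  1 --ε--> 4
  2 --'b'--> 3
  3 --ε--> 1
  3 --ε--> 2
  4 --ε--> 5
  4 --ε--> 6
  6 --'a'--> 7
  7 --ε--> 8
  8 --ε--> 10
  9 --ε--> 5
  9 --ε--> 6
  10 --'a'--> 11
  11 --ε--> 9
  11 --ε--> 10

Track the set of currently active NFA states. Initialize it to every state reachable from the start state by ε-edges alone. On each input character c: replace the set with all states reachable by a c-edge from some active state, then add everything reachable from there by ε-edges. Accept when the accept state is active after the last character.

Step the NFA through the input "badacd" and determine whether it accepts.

Answer: REJECT

Steps:
S₀ = ε-closure({0}) = {0,2}
'b' @ 1: {1,2,3,4,5,6}  [accepting]
'a' @ 2: {7,8,10}
'd' @ 3: {}  — dead — no transitions
rest 'acd' ignored (set empty)
after full input: {}  (accept=5 not in)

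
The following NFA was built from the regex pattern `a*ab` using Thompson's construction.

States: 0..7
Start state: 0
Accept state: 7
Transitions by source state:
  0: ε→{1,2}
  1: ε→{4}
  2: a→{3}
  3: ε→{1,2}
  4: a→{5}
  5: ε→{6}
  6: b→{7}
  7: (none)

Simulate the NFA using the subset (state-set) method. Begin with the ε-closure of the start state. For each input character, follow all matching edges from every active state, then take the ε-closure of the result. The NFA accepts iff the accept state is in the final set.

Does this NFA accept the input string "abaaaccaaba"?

Answer: REJECT

Trace:
initial (ε-close {0}): {0,1,2,4}
'a' @ 1: {1,2,3,4,5,6}
'b' @ 2: {7}  (accept∈set)
'a' @ 3: {}  — state set empty
rest 'aaccaaba' ignored (set empty)
end set {} — state 7 not in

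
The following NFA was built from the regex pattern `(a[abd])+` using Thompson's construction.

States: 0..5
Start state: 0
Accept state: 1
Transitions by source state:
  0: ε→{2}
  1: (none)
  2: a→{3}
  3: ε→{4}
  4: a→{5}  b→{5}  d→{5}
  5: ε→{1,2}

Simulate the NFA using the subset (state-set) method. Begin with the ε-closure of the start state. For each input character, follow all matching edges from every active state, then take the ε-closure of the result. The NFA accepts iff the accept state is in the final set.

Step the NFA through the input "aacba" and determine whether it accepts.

Answer: REJECT

Trace:
initial (ε-close {0}): {0,2}
'a' @ 1: {3,4}
'a' @ 2: {1,2,5}  (accept∈set)
'c' @ 3: {}  — no active states
rest 'ba' ignored (set empty)
after full input: {}  (accept=1 not in)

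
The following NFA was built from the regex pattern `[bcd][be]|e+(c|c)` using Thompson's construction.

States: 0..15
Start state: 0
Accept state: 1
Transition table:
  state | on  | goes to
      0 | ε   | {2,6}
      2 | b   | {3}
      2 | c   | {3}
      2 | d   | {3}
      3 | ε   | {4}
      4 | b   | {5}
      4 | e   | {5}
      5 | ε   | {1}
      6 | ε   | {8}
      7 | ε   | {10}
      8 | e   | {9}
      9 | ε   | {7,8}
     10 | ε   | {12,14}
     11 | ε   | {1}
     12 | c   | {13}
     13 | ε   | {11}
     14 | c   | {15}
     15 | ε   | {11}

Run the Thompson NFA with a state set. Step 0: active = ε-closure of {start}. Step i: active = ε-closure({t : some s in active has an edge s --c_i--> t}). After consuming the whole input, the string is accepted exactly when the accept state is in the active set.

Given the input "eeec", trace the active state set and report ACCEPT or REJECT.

S₀ = ε-closure({0}) = {0,2,6,8}
'e' @ 1: {7,8,9,10,12,14}
'e' @ 2: {7,8,9,10,12,14}
'e' @ 3: {7,8,9,10,12,14}
'c' @ 4: {1,11,13,15}  [accepting]
end set {1,11,13,15} — state 1 in

Answer: ACCEPT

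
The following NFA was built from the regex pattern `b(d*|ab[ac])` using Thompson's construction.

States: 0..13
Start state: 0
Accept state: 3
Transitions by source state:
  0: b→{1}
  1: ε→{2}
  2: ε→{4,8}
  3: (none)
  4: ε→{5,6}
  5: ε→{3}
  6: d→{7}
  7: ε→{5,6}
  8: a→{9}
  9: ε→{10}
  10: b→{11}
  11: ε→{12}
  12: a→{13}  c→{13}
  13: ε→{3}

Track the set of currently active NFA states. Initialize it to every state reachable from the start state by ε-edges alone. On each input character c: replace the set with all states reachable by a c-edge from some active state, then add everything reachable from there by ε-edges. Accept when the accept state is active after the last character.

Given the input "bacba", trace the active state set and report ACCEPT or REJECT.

Answer: REJECT

Steps:
start: ε-closure({0}) = {0}
'b' @ 1: {1,2,3,4,5,6,8}  ✓accept
'a' @ 2: {9,10}
'c' @ 3: {}  — no active states
rest 'ba' ignored (set empty)
after full input: {}  (accept=3 not in)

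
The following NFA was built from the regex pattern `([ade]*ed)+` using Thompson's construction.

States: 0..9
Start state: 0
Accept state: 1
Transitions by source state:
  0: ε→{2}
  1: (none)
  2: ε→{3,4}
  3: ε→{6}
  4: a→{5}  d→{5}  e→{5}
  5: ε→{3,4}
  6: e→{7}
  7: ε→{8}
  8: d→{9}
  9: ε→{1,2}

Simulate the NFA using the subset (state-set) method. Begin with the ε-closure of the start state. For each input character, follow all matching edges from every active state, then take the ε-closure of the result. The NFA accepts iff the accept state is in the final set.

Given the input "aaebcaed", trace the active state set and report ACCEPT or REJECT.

Answer: REJECT

Derivation:
start: ε-closure({0}) = {0,2,3,4,6}
'a' @ 1: {3,4,5,6}
'a' @ 2: {3,4,5,6}
'e' @ 3: {3,4,5,6,7,8}
'b' @ 4: {}  — no active states
rest 'caed' ignored (set empty)
end set {} — state 1 not in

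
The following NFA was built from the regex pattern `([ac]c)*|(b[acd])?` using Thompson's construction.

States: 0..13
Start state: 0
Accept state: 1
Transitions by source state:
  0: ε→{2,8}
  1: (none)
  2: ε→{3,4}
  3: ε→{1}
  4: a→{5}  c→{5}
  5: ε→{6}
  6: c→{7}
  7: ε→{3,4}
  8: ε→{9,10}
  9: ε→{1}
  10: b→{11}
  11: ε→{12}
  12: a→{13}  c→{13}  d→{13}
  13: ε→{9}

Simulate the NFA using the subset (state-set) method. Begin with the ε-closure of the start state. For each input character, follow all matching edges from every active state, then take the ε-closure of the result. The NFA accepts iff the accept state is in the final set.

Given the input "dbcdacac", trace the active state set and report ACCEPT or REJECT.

Answer: REJECT

Derivation:
start: ε-closure({0}) = {0,1,2,3,4,8,9,10}
'd' @ 1: {}  — dead — no transitions
rest 'bcdacac' ignored (set empty)
final: {}; accept 1 not in set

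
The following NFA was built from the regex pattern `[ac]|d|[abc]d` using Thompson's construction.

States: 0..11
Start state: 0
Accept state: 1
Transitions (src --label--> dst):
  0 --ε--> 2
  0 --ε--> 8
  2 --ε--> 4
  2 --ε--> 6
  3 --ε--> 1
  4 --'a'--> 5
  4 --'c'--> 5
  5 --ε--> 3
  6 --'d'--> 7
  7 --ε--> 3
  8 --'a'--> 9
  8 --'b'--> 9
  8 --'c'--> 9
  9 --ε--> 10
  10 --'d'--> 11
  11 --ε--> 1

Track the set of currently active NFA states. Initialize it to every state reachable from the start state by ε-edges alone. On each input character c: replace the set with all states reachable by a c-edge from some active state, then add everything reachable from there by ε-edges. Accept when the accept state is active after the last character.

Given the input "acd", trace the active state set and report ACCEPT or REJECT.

Answer: REJECT

Derivation:
start: ε-closure({0}) = {0,2,4,6,8}
'a' @ 1: {1,3,5,9,10}  ✓accept
'c' @ 2: {}  — dead — no transitions
rest 'd' ignored (set empty)
end set {} — state 1 not in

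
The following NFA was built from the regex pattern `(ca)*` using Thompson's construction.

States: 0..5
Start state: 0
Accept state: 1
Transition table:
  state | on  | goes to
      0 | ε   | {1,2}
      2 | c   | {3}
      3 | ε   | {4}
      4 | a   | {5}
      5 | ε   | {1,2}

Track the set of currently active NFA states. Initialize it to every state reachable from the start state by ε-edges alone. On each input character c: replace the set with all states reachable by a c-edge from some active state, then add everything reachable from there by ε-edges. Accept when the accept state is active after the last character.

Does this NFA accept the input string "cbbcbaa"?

Answer: REJECT

Derivation:
initial (ε-close {0}): {0,1,2}
'c' @ 1: {3,4}
'b' @ 2: {}  — dead — no transitions
rest 'bcbaa' ignored (set empty)
final: {}; accept 1 not in set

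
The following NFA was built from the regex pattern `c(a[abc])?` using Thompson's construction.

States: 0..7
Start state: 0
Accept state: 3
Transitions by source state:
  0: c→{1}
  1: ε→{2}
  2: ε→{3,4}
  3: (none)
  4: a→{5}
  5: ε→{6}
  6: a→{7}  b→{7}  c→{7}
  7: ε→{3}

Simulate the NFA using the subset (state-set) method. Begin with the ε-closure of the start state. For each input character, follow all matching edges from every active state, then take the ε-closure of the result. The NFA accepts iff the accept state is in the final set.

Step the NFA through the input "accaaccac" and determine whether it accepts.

Answer: REJECT

Trace:
S₀ = ε-closure({0}) = {0}
'a' @ 1: {}  — dead — no transitions
rest 'ccaaccac' ignored (set empty)
final: {}; accept 3 not in set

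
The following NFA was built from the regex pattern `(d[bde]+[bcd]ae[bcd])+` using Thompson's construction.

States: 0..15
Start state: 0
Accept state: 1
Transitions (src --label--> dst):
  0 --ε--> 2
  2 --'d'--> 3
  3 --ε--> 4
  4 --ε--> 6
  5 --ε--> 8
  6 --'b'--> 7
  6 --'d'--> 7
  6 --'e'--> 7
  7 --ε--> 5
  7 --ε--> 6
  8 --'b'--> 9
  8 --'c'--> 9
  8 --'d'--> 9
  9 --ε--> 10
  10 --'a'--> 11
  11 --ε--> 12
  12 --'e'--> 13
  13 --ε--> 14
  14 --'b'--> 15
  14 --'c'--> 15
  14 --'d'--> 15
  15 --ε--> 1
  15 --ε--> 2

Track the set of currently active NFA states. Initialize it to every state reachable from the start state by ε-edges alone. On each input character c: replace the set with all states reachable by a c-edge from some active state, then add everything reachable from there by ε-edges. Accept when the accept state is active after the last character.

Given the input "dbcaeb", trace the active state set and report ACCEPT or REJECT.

S₀ = ε-closure({0}) = {0,2}
'd' @ 1: {3,4,6}
'b' @ 2: {5,6,7,8}
'c' @ 3: {9,10}
'a' @ 4: {11,12}
'e' @ 5: {13,14}
'b' @ 6: {1,2,15}  ✓accept
after full input: {1,2,15}  (accept=1 in)

Answer: ACCEPT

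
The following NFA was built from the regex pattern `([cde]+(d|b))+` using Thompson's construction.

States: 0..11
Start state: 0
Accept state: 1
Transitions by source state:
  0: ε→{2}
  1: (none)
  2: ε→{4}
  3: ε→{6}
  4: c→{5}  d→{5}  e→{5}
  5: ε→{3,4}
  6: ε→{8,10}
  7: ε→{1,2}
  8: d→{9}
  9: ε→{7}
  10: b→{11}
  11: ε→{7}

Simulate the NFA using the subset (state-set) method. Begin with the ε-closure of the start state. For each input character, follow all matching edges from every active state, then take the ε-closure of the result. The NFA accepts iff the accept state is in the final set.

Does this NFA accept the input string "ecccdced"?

initial (ε-close {0}): {0,2,4}
'e' @ 1: {3,4,5,6,8,10}
'c' @ 2: {3,4,5,6,8,10}
'c' @ 3: {3,4,5,6,8,10}
'c' @ 4: {3,4,5,6,8,10}
'd' @ 5: {1,2,3,4,5,6,7,8,9,10}  [accepting]
'c' @ 6: {3,4,5,6,8,10}
'e' @ 7: {3,4,5,6,8,10}
'd' @ 8: {1,2,3,4,5,6,7,8,9,10}  [accepting]
end set {1,2,3,4,5,6,7,8,9,10} — state 1 in

Answer: ACCEPT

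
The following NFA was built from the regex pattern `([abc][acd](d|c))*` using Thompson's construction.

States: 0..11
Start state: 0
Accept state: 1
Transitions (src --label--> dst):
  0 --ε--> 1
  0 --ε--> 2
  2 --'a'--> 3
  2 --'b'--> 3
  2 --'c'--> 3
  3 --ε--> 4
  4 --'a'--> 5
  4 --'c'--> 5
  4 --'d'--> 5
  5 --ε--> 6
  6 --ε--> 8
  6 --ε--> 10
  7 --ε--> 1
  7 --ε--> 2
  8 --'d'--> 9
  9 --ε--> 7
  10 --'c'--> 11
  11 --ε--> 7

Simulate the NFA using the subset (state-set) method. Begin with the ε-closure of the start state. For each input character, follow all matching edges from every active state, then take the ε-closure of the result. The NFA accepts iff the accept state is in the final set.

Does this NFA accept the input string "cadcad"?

Answer: ACCEPT

Trace:
initial (ε-close {0}): {0,1,2}
'c' @ 1: {3,4}
'a' @ 2: {5,6,8,10}
'd' @ 3: {1,2,7,9}  ✓accept
'c' @ 4: {3,4}
'a' @ 5: {5,6,8,10}
'd' @ 6: {1,2,7,9}  ✓accept
final: {1,2,7,9}; accept 1 in set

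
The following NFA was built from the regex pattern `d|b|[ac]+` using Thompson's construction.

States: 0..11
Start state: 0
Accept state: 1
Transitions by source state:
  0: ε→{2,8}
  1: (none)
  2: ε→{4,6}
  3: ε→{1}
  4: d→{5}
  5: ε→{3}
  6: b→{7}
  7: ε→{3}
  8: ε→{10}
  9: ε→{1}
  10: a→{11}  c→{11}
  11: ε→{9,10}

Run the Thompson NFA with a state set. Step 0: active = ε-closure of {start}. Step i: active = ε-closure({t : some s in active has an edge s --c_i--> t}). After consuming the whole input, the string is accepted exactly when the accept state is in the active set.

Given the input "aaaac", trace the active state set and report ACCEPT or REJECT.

Answer: ACCEPT

Derivation:
initial (ε-close {0}): {0,2,4,6,8,10}
'a' @ 1: {1,9,10,11}  (accept∈set)
'a' @ 2: {1,9,10,11}  (accept∈set)
'a' @ 3: {1,9,10,11}  (accept∈set)
'a' @ 4: {1,9,10,11}  (accept∈set)
'c' @ 5: {1,9,10,11}  (accept∈set)
end set {1,9,10,11} — state 1 in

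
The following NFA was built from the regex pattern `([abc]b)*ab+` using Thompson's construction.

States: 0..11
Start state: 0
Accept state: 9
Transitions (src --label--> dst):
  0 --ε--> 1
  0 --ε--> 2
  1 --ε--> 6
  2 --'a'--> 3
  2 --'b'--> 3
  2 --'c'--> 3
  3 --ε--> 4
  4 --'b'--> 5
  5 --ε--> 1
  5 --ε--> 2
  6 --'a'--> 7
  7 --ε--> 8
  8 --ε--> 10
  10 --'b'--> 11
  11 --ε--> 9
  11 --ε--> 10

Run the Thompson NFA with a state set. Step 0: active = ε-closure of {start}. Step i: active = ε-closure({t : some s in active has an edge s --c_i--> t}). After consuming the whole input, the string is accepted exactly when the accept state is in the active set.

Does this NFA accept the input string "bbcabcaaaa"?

Answer: REJECT

Steps:
S₀ = ε-closure({0}) = {0,1,2,6}
'b' @ 1: {3,4}
'b' @ 2: {1,2,5,6}
'c' @ 3: {3,4}
'a' @ 4: {}  — no active states
rest 'bcaaaa' ignored (set empty)
final: {}; accept 9 not in set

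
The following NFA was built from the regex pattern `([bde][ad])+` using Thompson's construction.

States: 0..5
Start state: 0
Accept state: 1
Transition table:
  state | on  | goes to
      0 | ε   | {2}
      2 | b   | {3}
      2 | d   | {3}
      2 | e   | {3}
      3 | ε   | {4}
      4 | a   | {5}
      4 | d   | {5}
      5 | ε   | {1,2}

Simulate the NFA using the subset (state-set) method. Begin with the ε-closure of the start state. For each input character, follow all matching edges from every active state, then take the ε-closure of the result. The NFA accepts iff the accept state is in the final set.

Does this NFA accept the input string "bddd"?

Answer: ACCEPT

Steps:
initial (ε-close {0}): {0,2}
'b' @ 1: {3,4}
'd' @ 2: {1,2,5}  [accepting]
'd' @ 3: {3,4}
'd' @ 4: {1,2,5}  [accepting]
end set {1,2,5} — state 1 in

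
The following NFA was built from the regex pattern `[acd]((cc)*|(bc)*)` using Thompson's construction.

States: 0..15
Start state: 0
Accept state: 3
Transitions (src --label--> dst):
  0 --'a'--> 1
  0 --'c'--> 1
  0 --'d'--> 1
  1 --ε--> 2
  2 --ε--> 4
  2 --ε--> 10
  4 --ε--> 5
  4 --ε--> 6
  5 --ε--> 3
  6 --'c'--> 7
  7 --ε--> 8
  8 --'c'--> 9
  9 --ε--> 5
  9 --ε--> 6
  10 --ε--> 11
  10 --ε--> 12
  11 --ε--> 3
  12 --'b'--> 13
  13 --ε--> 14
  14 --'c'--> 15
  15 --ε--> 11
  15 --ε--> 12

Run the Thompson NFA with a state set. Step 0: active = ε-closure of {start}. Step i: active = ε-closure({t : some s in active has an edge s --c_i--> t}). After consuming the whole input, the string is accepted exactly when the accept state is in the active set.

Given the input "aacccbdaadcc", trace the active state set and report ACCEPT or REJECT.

Answer: REJECT

Trace:
S₀ = ε-closure({0}) = {0}
'a' @ 1: {1,2,3,4,5,6,10,11,12}  (accept∈set)
'a' @ 2: {}  — dead — no transitions
rest 'cccbdaadcc' ignored (set empty)
after full input: {}  (accept=3 not in)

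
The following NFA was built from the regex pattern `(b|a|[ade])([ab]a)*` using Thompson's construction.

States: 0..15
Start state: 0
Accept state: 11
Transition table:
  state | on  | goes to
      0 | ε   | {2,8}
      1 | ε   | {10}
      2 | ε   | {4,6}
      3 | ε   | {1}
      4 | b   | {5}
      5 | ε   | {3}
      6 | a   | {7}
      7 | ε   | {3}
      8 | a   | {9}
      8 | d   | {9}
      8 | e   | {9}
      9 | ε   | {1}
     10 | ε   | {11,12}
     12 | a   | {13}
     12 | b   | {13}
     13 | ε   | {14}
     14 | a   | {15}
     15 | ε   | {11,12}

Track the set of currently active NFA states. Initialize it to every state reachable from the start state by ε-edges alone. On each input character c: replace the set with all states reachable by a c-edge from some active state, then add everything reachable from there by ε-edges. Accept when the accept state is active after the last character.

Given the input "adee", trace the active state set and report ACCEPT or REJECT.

start: ε-closure({0}) = {0,2,4,6,8}
'a' @ 1: {1,3,7,9,10,11,12}  (accept∈set)
'd' @ 2: {}  — dead — no transitions
rest 'ee' ignored (set empty)
after full input: {}  (accept=11 not in)

Answer: REJECT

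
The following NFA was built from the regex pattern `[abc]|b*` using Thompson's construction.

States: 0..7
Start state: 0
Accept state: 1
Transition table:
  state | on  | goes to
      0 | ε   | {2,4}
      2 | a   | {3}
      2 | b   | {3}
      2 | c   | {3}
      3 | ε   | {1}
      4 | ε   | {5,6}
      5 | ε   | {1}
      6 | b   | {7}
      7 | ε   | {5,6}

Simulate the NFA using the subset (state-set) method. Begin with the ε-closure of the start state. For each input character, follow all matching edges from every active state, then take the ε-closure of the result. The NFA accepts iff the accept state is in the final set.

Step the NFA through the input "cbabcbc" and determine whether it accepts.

Answer: REJECT

Steps:
start: ε-closure({0}) = {0,1,2,4,5,6}
'c' @ 1: {1,3}  [accepting]
'b' @ 2: {}  — state set empty
rest 'abcbc' ignored (set empty)
after full input: {}  (accept=1 not in)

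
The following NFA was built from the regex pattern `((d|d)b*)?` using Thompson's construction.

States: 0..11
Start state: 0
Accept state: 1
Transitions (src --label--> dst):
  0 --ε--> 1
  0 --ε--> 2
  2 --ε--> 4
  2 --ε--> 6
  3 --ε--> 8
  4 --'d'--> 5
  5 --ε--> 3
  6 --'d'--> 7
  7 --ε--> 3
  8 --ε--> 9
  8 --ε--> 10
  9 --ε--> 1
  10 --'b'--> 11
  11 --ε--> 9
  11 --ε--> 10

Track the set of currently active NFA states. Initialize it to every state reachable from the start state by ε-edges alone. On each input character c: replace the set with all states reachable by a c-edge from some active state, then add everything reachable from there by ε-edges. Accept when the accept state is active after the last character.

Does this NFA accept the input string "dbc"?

Answer: REJECT

Trace:
S₀ = ε-closure({0}) = {0,1,2,4,6}
'd' @ 1: {1,3,5,7,8,9,10}  ✓accept
'b' @ 2: {1,9,10,11}  ✓accept
'c' @ 3: {}  — no active states
end set {} — state 1 not in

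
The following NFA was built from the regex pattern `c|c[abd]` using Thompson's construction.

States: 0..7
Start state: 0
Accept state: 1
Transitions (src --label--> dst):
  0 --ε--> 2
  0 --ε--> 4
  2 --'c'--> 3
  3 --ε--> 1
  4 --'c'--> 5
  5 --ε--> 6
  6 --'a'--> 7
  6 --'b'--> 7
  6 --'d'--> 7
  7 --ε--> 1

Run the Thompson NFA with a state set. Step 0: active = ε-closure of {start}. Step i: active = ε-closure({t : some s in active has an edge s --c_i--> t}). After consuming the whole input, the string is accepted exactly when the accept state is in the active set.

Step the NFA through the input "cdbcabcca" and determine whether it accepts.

start: ε-closure({0}) = {0,2,4}
'c' @ 1: {1,3,5,6}  ✓accept
'd' @ 2: {1,7}  ✓accept
'b' @ 3: {}  — state set empty
rest 'cabcca' ignored (set empty)
end set {} — state 1 not in

Answer: REJECT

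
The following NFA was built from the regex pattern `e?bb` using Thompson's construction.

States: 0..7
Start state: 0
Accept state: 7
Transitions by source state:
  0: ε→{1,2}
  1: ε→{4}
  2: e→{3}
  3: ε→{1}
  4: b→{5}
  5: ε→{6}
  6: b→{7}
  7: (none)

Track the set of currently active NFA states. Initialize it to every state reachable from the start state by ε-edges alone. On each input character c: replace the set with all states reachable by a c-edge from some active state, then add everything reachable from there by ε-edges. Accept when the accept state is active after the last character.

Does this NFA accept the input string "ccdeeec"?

S₀ = ε-closure({0}) = {0,1,2,4}
'c' @ 1: {}  — state set empty
rest 'cdeeec' ignored (set empty)
final: {}; accept 7 not in set

Answer: REJECT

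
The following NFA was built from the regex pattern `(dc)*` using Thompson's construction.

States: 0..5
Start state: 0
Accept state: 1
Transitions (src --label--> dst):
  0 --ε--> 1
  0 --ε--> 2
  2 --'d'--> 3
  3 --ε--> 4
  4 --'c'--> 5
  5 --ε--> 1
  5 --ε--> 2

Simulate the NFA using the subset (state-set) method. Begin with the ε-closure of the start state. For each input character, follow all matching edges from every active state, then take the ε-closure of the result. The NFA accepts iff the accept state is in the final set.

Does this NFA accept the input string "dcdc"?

Answer: ACCEPT

Derivation:
start: ε-closure({0}) = {0,1,2}
'd' @ 1: {3,4}
'c' @ 2: {1,2,5}  ✓accept
'd' @ 3: {3,4}
'c' @ 4: {1,2,5}  ✓accept
final: {1,2,5}; accept 1 in set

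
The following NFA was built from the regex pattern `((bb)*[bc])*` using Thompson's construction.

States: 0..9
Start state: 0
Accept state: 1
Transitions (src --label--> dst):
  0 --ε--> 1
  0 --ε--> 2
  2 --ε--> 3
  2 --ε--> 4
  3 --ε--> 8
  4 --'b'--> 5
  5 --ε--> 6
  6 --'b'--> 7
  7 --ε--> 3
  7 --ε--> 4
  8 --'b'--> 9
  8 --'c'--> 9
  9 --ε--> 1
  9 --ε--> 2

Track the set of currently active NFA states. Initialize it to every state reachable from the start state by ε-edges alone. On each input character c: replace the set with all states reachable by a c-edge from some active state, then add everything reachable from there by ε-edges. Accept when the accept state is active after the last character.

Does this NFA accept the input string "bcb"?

S₀ = ε-closure({0}) = {0,1,2,3,4,8}
'b' @ 1: {1,2,3,4,5,6,8,9}  [accepting]
'c' @ 2: {1,2,3,4,8,9}  [accepting]
'b' @ 3: {1,2,3,4,5,6,8,9}  [accepting]
final: {1,2,3,4,5,6,8,9}; accept 1 in set

Answer: ACCEPT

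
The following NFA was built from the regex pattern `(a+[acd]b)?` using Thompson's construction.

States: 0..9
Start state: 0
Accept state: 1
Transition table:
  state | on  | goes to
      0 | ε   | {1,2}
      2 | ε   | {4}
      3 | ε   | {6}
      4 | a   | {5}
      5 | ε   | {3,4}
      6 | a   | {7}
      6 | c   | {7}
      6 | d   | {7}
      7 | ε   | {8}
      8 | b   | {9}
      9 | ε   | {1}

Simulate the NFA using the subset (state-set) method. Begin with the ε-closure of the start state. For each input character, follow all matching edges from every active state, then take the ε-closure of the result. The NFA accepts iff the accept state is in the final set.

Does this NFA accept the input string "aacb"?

S₀ = ε-closure({0}) = {0,1,2,4}
'a' @ 1: {3,4,5,6}
'a' @ 2: {3,4,5,6,7,8}
'c' @ 3: {7,8}
'b' @ 4: {1,9}  (accept∈set)
final: {1,9}; accept 1 in set

Answer: ACCEPT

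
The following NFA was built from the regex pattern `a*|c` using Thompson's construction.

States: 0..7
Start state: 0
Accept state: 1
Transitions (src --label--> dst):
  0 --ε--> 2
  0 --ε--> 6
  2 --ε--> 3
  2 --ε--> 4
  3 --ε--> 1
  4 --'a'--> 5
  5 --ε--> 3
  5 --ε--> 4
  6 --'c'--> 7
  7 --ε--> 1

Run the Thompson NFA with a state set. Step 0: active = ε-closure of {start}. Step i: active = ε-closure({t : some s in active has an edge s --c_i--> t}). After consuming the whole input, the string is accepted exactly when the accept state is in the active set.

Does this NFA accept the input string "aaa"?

Answer: ACCEPT

Steps:
S₀ = ε-closure({0}) = {0,1,2,3,4,6}
'a' @ 1: {1,3,4,5}  (accept∈set)
'a' @ 2: {1,3,4,5}  (accept∈set)
'a' @ 3: {1,3,4,5}  (accept∈set)
after full input: {1,3,4,5}  (accept=1 in)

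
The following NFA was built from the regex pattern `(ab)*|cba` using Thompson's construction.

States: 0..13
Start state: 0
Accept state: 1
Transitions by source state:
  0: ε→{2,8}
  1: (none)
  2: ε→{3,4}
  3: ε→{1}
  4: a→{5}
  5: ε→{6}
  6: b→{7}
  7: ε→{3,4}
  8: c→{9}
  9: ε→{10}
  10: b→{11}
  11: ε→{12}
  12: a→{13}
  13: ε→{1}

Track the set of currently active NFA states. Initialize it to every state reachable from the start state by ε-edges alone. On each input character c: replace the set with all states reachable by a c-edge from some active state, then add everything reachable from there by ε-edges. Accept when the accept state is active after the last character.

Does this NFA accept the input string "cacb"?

Answer: REJECT

Trace:
S₀ = ε-closure({0}) = {0,1,2,3,4,8}
'c' @ 1: {9,10}
'a' @ 2: {}  — dead — no transitions
rest 'cb' ignored (set empty)
end set {} — state 1 not in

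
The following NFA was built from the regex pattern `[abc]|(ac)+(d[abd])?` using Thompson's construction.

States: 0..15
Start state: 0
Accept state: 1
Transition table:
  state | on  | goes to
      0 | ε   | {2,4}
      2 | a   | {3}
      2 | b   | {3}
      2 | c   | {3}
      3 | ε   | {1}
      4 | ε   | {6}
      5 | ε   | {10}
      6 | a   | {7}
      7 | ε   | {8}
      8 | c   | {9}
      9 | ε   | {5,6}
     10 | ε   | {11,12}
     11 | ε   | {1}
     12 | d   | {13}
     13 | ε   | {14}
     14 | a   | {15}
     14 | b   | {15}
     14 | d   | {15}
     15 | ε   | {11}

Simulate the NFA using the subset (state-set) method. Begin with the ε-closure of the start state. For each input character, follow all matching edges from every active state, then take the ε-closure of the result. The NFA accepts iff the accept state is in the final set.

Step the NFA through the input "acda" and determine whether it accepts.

Answer: ACCEPT

Trace:
S₀ = ε-closure({0}) = {0,2,4,6}
'a' @ 1: {1,3,7,8}  ✓accept
'c' @ 2: {1,5,6,9,10,11,12}  ✓accept
'd' @ 3: {13,14}
'a' @ 4: {1,11,15}  ✓accept
after full input: {1,11,15}  (accept=1 in)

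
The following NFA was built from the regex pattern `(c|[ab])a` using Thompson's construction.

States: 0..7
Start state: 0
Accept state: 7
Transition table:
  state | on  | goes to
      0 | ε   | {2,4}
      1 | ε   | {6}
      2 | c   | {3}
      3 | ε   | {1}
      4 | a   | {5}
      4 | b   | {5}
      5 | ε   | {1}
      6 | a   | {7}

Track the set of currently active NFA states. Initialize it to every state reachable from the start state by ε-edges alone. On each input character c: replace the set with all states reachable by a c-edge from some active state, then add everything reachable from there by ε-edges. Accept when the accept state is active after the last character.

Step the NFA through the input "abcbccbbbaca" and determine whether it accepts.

S₀ = ε-closure({0}) = {0,2,4}
'a' @ 1: {1,5,6}
'b' @ 2: {}  — no active states
rest 'cbccbbbaca' ignored (set empty)
final: {}; accept 7 not in set

Answer: REJECT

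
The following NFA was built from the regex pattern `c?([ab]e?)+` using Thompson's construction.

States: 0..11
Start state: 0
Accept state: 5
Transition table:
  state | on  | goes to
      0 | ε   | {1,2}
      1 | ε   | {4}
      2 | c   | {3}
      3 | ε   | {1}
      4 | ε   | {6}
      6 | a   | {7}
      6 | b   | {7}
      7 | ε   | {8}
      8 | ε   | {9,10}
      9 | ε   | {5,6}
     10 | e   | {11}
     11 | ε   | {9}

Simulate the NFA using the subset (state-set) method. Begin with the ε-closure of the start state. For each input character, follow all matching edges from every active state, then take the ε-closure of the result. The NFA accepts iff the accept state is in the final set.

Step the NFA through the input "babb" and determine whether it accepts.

start: ε-closure({0}) = {0,1,2,4,6}
'b' @ 1: {5,6,7,8,9,10}  [accepting]
'a' @ 2: {5,6,7,8,9,10}  [accepting]
'b' @ 3: {5,6,7,8,9,10}  [accepting]
'b' @ 4: {5,6,7,8,9,10}  [accepting]
final: {5,6,7,8,9,10}; accept 5 in set

Answer: ACCEPT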